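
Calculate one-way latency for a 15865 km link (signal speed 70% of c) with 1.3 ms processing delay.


Speed = 0.7 * 3e5 km/s = 210000 km/s
Propagation delay = 15865 / 210000 = 0.0755 s = 75.5476 ms
Processing delay = 1.3 ms
Total one-way latency = 76.8476 ms


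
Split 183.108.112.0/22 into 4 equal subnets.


New prefix = 22 + 2 = 24
Each subnet has 256 addresses
  183.108.112.0/24
  183.108.113.0/24
  183.108.114.0/24
  183.108.115.0/24
Subnets: 183.108.112.0/24, 183.108.113.0/24, 183.108.114.0/24, 183.108.115.0/24


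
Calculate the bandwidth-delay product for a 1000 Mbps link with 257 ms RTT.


BDP = bandwidth * RTT
= 1000 Mbps * 257 ms
= 1000 * 1e6 * 257 / 1000 bits
= 257000000 bits
= 32125000 bytes
= 31372.0703 KB
BDP = 257000000 bits (32125000 bytes)


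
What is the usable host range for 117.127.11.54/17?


Network: 117.127.0.0
Broadcast: 117.127.127.255
First usable = network + 1
Last usable = broadcast - 1
Range: 117.127.0.1 to 117.127.127.254


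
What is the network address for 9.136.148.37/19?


IP:   00001001.10001000.10010100.00100101
Mask: 11111111.11111111.11100000.00000000
AND operation:
Net:  00001001.10001000.10000000.00000000
Network: 9.136.128.0/19


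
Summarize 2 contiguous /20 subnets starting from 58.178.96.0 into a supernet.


Original prefix: /20
Number of subnets: 2 = 2^1
New prefix = 20 - 1 = 19
Supernet: 58.178.96.0/19


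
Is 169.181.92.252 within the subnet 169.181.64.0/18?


Subnet network: 169.181.64.0
Test IP AND mask: 169.181.64.0
Yes, 169.181.92.252 is in 169.181.64.0/18


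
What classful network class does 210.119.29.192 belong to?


First octet: 210
Binary: 11010010
110xxxxx -> Class C (192-223)
Class C, default mask 255.255.255.0 (/24)


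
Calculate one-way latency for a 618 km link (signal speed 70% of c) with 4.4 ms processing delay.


Speed = 0.7 * 3e5 km/s = 210000 km/s
Propagation delay = 618 / 210000 = 0.0029 s = 2.9429 ms
Processing delay = 4.4 ms
Total one-way latency = 7.3429 ms


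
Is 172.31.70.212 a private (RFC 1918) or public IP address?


RFC 1918 private ranges:
  10.0.0.0/8 (10.0.0.0 - 10.255.255.255)
  172.16.0.0/12 (172.16.0.0 - 172.31.255.255)
  192.168.0.0/16 (192.168.0.0 - 192.168.255.255)
Private (in 172.16.0.0/12)


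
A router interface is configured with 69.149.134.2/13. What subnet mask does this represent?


/13 means 13 network bits, 19 host bits
Binary: 11111111111110000000000000000000
Mask: 255.248.0.0


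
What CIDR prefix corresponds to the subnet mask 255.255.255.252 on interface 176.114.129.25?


Binary: 11111111.11111111.11111111.11111100
Count leading 1s
Prefix: /30


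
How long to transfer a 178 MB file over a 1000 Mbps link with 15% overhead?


Effective throughput = 1000 * (1 - 15/100) = 850 Mbps
File size in Mb = 178 * 8 = 1424 Mb
Time = 1424 / 850
Time = 1.6753 seconds


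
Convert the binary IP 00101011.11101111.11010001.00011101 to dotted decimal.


00101011 = 43
11101111 = 239
11010001 = 209
00011101 = 29
IP: 43.239.209.29


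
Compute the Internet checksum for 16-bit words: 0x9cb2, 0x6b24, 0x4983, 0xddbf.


Sum all words (with carry folding):
+ 0x9cb2 = 0x9cb2
+ 0x6b24 = 0x07d7
+ 0x4983 = 0x515a
+ 0xddbf = 0x2f1a
One's complement: ~0x2f1a
Checksum = 0xd0e5


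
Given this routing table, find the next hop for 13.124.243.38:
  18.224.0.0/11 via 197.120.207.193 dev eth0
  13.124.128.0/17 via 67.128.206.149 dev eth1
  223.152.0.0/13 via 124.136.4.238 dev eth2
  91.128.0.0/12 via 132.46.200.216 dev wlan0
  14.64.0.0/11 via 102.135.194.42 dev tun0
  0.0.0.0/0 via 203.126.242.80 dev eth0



Longest prefix match for 13.124.243.38:
  /11 18.224.0.0: no
  /17 13.124.128.0: MATCH
  /13 223.152.0.0: no
  /12 91.128.0.0: no
  /11 14.64.0.0: no
  /0 0.0.0.0: MATCH
Selected: next-hop 67.128.206.149 via eth1 (matched /17)


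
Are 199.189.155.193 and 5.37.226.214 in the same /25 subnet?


Mask: 255.255.255.128
199.189.155.193 AND mask = 199.189.155.128
5.37.226.214 AND mask = 5.37.226.128
No, different subnets (199.189.155.128 vs 5.37.226.128)


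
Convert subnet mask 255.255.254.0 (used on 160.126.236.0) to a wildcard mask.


Subnet mask: 255.255.254.0
Wildcard = 255.255.255.255 - subnet mask
255 - 255 = 0
255 - 255 = 0
255 - 254 = 1
255 - 0 = 255
Wildcard: 0.0.1.255


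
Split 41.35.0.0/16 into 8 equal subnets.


New prefix = 16 + 3 = 19
Each subnet has 8192 addresses
  41.35.0.0/19
  41.35.32.0/19
  41.35.64.0/19
  41.35.96.0/19
  41.35.128.0/19
  41.35.160.0/19
  41.35.192.0/19
  41.35.224.0/19
Subnets: 41.35.0.0/19, 41.35.32.0/19, 41.35.64.0/19, 41.35.96.0/19, 41.35.128.0/19, 41.35.160.0/19, 41.35.192.0/19, 41.35.224.0/19


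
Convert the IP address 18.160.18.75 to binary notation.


18 = 00010010
160 = 10100000
18 = 00010010
75 = 01001011
Binary: 00010010.10100000.00010010.01001011


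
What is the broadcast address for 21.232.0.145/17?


Network: 21.232.0.0/17
Host bits = 15
Set all host bits to 1:
Broadcast: 21.232.127.255


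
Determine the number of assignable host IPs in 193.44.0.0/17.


Host bits = 32 - 17 = 15
Total addresses = 2^15 = 32768
Usable = total - 2 (network and broadcast)
Usable hosts: 32766


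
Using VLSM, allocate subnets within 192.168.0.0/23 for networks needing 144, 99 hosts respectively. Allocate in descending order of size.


144 hosts -> /24 (254 usable): 192.168.0.0/24
99 hosts -> /25 (126 usable): 192.168.1.0/25
Allocation: 192.168.0.0/24 (144 hosts, 254 usable); 192.168.1.0/25 (99 hosts, 126 usable)


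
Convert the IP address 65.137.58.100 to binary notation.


65 = 01000001
137 = 10001001
58 = 00111010
100 = 01100100
Binary: 01000001.10001001.00111010.01100100


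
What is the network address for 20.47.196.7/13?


IP:   00010100.00101111.11000100.00000111
Mask: 11111111.11111000.00000000.00000000
AND operation:
Net:  00010100.00101000.00000000.00000000
Network: 20.40.0.0/13


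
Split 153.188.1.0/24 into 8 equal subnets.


New prefix = 24 + 3 = 27
Each subnet has 32 addresses
  153.188.1.0/27
  153.188.1.32/27
  153.188.1.64/27
  153.188.1.96/27
  153.188.1.128/27
  153.188.1.160/27
  153.188.1.192/27
  153.188.1.224/27
Subnets: 153.188.1.0/27, 153.188.1.32/27, 153.188.1.64/27, 153.188.1.96/27, 153.188.1.128/27, 153.188.1.160/27, 153.188.1.192/27, 153.188.1.224/27


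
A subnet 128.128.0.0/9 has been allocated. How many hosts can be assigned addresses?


Host bits = 32 - 9 = 23
Total addresses = 2^23 = 8388608
Usable = total - 2 (network and broadcast)
Usable hosts: 8388606


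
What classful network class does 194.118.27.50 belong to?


First octet: 194
Binary: 11000010
110xxxxx -> Class C (192-223)
Class C, default mask 255.255.255.0 (/24)


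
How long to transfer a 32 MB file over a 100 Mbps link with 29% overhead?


Effective throughput = 100 * (1 - 29/100) = 71 Mbps
File size in Mb = 32 * 8 = 256 Mb
Time = 256 / 71
Time = 3.6056 seconds


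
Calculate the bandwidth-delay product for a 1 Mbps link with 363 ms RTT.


BDP = bandwidth * RTT
= 1 Mbps * 363 ms
= 1 * 1e6 * 363 / 1000 bits
= 363000 bits
= 45375 bytes
= 44.3115 KB
BDP = 363000 bits (45375 bytes)


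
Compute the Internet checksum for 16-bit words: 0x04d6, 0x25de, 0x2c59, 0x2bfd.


Sum all words (with carry folding):
+ 0x04d6 = 0x04d6
+ 0x25de = 0x2ab4
+ 0x2c59 = 0x570d
+ 0x2bfd = 0x830a
One's complement: ~0x830a
Checksum = 0x7cf5


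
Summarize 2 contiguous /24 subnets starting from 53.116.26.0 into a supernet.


Original prefix: /24
Number of subnets: 2 = 2^1
New prefix = 24 - 1 = 23
Supernet: 53.116.26.0/23


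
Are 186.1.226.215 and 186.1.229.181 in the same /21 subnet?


Mask: 255.255.248.0
186.1.226.215 AND mask = 186.1.224.0
186.1.229.181 AND mask = 186.1.224.0
Yes, same subnet (186.1.224.0)


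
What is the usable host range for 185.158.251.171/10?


Network: 185.128.0.0
Broadcast: 185.191.255.255
First usable = network + 1
Last usable = broadcast - 1
Range: 185.128.0.1 to 185.191.255.254


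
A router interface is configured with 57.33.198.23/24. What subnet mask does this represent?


/24 means 24 network bits, 8 host bits
Binary: 11111111111111111111111100000000
Mask: 255.255.255.0


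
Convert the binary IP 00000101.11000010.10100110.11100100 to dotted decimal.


00000101 = 5
11000010 = 194
10100110 = 166
11100100 = 228
IP: 5.194.166.228


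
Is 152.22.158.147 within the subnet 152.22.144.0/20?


Subnet network: 152.22.144.0
Test IP AND mask: 152.22.144.0
Yes, 152.22.158.147 is in 152.22.144.0/20


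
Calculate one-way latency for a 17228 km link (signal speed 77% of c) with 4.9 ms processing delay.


Speed = 0.77 * 3e5 km/s = 231000 km/s
Propagation delay = 17228 / 231000 = 0.0746 s = 74.5801 ms
Processing delay = 4.9 ms
Total one-way latency = 79.4801 ms


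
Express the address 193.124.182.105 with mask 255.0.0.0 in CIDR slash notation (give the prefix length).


Binary: 11111111.00000000.00000000.00000000
Count leading 1s
Prefix: /8


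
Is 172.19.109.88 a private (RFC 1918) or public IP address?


RFC 1918 private ranges:
  10.0.0.0/8 (10.0.0.0 - 10.255.255.255)
  172.16.0.0/12 (172.16.0.0 - 172.31.255.255)
  192.168.0.0/16 (192.168.0.0 - 192.168.255.255)
Private (in 172.16.0.0/12)


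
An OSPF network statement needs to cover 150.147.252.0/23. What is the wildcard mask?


Subnet mask: 255.255.254.0
Wildcard = 255.255.255.255 - subnet mask
255 - 255 = 0
255 - 255 = 0
255 - 254 = 1
255 - 0 = 255
Wildcard: 0.0.1.255


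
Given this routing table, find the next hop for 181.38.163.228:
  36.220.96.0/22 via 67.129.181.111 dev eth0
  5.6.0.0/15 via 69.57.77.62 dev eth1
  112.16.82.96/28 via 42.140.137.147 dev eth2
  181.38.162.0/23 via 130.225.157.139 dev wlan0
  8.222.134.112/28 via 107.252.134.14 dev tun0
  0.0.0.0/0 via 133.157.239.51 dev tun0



Longest prefix match for 181.38.163.228:
  /22 36.220.96.0: no
  /15 5.6.0.0: no
  /28 112.16.82.96: no
  /23 181.38.162.0: MATCH
  /28 8.222.134.112: no
  /0 0.0.0.0: MATCH
Selected: next-hop 130.225.157.139 via wlan0 (matched /23)


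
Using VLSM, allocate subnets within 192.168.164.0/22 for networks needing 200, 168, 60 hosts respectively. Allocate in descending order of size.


200 hosts -> /24 (254 usable): 192.168.164.0/24
168 hosts -> /24 (254 usable): 192.168.165.0/24
60 hosts -> /26 (62 usable): 192.168.166.0/26
Allocation: 192.168.164.0/24 (200 hosts, 254 usable); 192.168.165.0/24 (168 hosts, 254 usable); 192.168.166.0/26 (60 hosts, 62 usable)


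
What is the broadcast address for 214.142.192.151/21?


Network: 214.142.192.0/21
Host bits = 11
Set all host bits to 1:
Broadcast: 214.142.199.255


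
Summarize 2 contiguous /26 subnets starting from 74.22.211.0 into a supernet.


Original prefix: /26
Number of subnets: 2 = 2^1
New prefix = 26 - 1 = 25
Supernet: 74.22.211.0/25


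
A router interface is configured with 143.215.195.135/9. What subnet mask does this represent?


/9 means 9 network bits, 23 host bits
Binary: 11111111100000000000000000000000
Mask: 255.128.0.0


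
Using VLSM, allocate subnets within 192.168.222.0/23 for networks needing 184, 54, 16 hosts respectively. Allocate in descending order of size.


184 hosts -> /24 (254 usable): 192.168.222.0/24
54 hosts -> /26 (62 usable): 192.168.223.0/26
16 hosts -> /27 (30 usable): 192.168.223.64/27
Allocation: 192.168.222.0/24 (184 hosts, 254 usable); 192.168.223.0/26 (54 hosts, 62 usable); 192.168.223.64/27 (16 hosts, 30 usable)


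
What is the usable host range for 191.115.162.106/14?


Network: 191.112.0.0
Broadcast: 191.115.255.255
First usable = network + 1
Last usable = broadcast - 1
Range: 191.112.0.1 to 191.115.255.254


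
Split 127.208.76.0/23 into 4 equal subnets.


New prefix = 23 + 2 = 25
Each subnet has 128 addresses
  127.208.76.0/25
  127.208.76.128/25
  127.208.77.0/25
  127.208.77.128/25
Subnets: 127.208.76.0/25, 127.208.76.128/25, 127.208.77.0/25, 127.208.77.128/25


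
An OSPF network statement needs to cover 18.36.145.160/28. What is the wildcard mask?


Subnet mask: 255.255.255.240
Wildcard = 255.255.255.255 - subnet mask
255 - 255 = 0
255 - 255 = 0
255 - 255 = 0
255 - 240 = 15
Wildcard: 0.0.0.15


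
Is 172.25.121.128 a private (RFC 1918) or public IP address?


RFC 1918 private ranges:
  10.0.0.0/8 (10.0.0.0 - 10.255.255.255)
  172.16.0.0/12 (172.16.0.0 - 172.31.255.255)
  192.168.0.0/16 (192.168.0.0 - 192.168.255.255)
Private (in 172.16.0.0/12)


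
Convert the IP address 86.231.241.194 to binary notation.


86 = 01010110
231 = 11100111
241 = 11110001
194 = 11000010
Binary: 01010110.11100111.11110001.11000010


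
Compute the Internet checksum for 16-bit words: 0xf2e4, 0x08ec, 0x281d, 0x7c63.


Sum all words (with carry folding):
+ 0xf2e4 = 0xf2e4
+ 0x08ec = 0xfbd0
+ 0x281d = 0x23ee
+ 0x7c63 = 0xa051
One's complement: ~0xa051
Checksum = 0x5fae


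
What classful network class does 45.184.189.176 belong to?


First octet: 45
Binary: 00101101
0xxxxxxx -> Class A (1-126)
Class A, default mask 255.0.0.0 (/8)


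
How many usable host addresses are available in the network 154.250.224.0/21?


Host bits = 32 - 21 = 11
Total addresses = 2^11 = 2048
Usable = total - 2 (network and broadcast)
Usable hosts: 2046


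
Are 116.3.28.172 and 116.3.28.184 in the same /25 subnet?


Mask: 255.255.255.128
116.3.28.172 AND mask = 116.3.28.128
116.3.28.184 AND mask = 116.3.28.128
Yes, same subnet (116.3.28.128)


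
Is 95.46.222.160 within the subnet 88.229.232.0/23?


Subnet network: 88.229.232.0
Test IP AND mask: 95.46.222.0
No, 95.46.222.160 is not in 88.229.232.0/23


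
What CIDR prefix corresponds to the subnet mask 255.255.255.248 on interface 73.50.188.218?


Binary: 11111111.11111111.11111111.11111000
Count leading 1s
Prefix: /29


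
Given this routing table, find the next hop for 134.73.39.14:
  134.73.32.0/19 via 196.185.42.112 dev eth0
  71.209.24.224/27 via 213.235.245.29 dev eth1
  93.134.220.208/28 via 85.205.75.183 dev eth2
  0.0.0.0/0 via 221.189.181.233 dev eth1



Longest prefix match for 134.73.39.14:
  /19 134.73.32.0: MATCH
  /27 71.209.24.224: no
  /28 93.134.220.208: no
  /0 0.0.0.0: MATCH
Selected: next-hop 196.185.42.112 via eth0 (matched /19)


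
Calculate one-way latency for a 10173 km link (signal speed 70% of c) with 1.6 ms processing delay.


Speed = 0.7 * 3e5 km/s = 210000 km/s
Propagation delay = 10173 / 210000 = 0.0484 s = 48.4429 ms
Processing delay = 1.6 ms
Total one-way latency = 50.0429 ms


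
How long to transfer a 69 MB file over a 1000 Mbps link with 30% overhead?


Effective throughput = 1000 * (1 - 30/100) = 700 Mbps
File size in Mb = 69 * 8 = 552 Mb
Time = 552 / 700
Time = 0.7886 seconds


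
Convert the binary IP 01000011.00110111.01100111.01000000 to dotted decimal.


01000011 = 67
00110111 = 55
01100111 = 103
01000000 = 64
IP: 67.55.103.64


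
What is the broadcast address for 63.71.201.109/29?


Network: 63.71.201.104/29
Host bits = 3
Set all host bits to 1:
Broadcast: 63.71.201.111


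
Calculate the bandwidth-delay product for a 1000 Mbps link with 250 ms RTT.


BDP = bandwidth * RTT
= 1000 Mbps * 250 ms
= 1000 * 1e6 * 250 / 1000 bits
= 250000000 bits
= 31250000 bytes
= 30517.5781 KB
BDP = 250000000 bits (31250000 bytes)


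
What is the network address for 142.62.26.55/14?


IP:   10001110.00111110.00011010.00110111
Mask: 11111111.11111100.00000000.00000000
AND operation:
Net:  10001110.00111100.00000000.00000000
Network: 142.60.0.0/14


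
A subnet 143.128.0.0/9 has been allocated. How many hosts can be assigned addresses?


Host bits = 32 - 9 = 23
Total addresses = 2^23 = 8388608
Usable = total - 2 (network and broadcast)
Usable hosts: 8388606


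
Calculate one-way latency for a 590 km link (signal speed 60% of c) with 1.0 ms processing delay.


Speed = 0.6 * 3e5 km/s = 180000 km/s
Propagation delay = 590 / 180000 = 0.0033 s = 3.2778 ms
Processing delay = 1.0 ms
Total one-way latency = 4.2778 ms


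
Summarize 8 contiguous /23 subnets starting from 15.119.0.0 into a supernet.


Original prefix: /23
Number of subnets: 8 = 2^3
New prefix = 23 - 3 = 20
Supernet: 15.119.0.0/20


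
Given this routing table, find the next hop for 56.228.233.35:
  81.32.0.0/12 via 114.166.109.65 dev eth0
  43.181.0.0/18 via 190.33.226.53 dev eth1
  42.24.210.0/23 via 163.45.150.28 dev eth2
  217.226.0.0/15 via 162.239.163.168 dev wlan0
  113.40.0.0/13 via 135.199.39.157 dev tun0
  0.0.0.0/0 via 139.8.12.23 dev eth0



Longest prefix match for 56.228.233.35:
  /12 81.32.0.0: no
  /18 43.181.0.0: no
  /23 42.24.210.0: no
  /15 217.226.0.0: no
  /13 113.40.0.0: no
  /0 0.0.0.0: MATCH
Selected: next-hop 139.8.12.23 via eth0 (matched /0)


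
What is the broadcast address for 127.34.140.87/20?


Network: 127.34.128.0/20
Host bits = 12
Set all host bits to 1:
Broadcast: 127.34.143.255


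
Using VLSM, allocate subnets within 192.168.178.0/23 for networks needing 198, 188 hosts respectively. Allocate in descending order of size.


198 hosts -> /24 (254 usable): 192.168.178.0/24
188 hosts -> /24 (254 usable): 192.168.179.0/24
Allocation: 192.168.178.0/24 (198 hosts, 254 usable); 192.168.179.0/24 (188 hosts, 254 usable)


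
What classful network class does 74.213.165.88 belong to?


First octet: 74
Binary: 01001010
0xxxxxxx -> Class A (1-126)
Class A, default mask 255.0.0.0 (/8)


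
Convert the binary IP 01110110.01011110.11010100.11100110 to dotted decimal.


01110110 = 118
01011110 = 94
11010100 = 212
11100110 = 230
IP: 118.94.212.230


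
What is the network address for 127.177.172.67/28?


IP:   01111111.10110001.10101100.01000011
Mask: 11111111.11111111.11111111.11110000
AND operation:
Net:  01111111.10110001.10101100.01000000
Network: 127.177.172.64/28


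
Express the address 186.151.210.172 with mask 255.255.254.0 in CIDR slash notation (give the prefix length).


Binary: 11111111.11111111.11111110.00000000
Count leading 1s
Prefix: /23


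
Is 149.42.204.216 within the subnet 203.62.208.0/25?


Subnet network: 203.62.208.0
Test IP AND mask: 149.42.204.128
No, 149.42.204.216 is not in 203.62.208.0/25


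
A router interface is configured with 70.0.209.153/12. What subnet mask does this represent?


/12 means 12 network bits, 20 host bits
Binary: 11111111111100000000000000000000
Mask: 255.240.0.0


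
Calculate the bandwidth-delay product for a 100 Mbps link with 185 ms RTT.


BDP = bandwidth * RTT
= 100 Mbps * 185 ms
= 100 * 1e6 * 185 / 1000 bits
= 18500000 bits
= 2312500 bytes
= 2258.3008 KB
BDP = 18500000 bits (2312500 bytes)


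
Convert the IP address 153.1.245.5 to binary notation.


153 = 10011001
1 = 00000001
245 = 11110101
5 = 00000101
Binary: 10011001.00000001.11110101.00000101


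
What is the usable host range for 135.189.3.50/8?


Network: 135.0.0.0
Broadcast: 135.255.255.255
First usable = network + 1
Last usable = broadcast - 1
Range: 135.0.0.1 to 135.255.255.254


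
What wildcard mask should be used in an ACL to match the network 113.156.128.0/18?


Subnet mask: 255.255.192.0
Wildcard = 255.255.255.255 - subnet mask
255 - 255 = 0
255 - 255 = 0
255 - 192 = 63
255 - 0 = 255
Wildcard: 0.0.63.255


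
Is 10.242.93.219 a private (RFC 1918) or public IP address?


RFC 1918 private ranges:
  10.0.0.0/8 (10.0.0.0 - 10.255.255.255)
  172.16.0.0/12 (172.16.0.0 - 172.31.255.255)
  192.168.0.0/16 (192.168.0.0 - 192.168.255.255)
Private (in 10.0.0.0/8)


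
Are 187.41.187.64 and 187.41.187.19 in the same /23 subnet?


Mask: 255.255.254.0
187.41.187.64 AND mask = 187.41.186.0
187.41.187.19 AND mask = 187.41.186.0
Yes, same subnet (187.41.186.0)


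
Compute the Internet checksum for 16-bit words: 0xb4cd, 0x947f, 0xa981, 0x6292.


Sum all words (with carry folding):
+ 0xb4cd = 0xb4cd
+ 0x947f = 0x494d
+ 0xa981 = 0xf2ce
+ 0x6292 = 0x5561
One's complement: ~0x5561
Checksum = 0xaa9e


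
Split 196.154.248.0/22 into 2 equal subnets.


New prefix = 22 + 1 = 23
Each subnet has 512 addresses
  196.154.248.0/23
  196.154.250.0/23
Subnets: 196.154.248.0/23, 196.154.250.0/23


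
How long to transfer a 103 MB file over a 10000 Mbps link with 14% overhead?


Effective throughput = 10000 * (1 - 14/100) = 8600 Mbps
File size in Mb = 103 * 8 = 824 Mb
Time = 824 / 8600
Time = 0.0958 seconds


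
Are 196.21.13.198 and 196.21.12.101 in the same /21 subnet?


Mask: 255.255.248.0
196.21.13.198 AND mask = 196.21.8.0
196.21.12.101 AND mask = 196.21.8.0
Yes, same subnet (196.21.8.0)


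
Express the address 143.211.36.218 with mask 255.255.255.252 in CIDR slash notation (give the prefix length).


Binary: 11111111.11111111.11111111.11111100
Count leading 1s
Prefix: /30


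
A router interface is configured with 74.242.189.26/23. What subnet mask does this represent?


/23 means 23 network bits, 9 host bits
Binary: 11111111111111111111111000000000
Mask: 255.255.254.0


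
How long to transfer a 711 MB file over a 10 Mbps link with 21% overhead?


Effective throughput = 10 * (1 - 21/100) = 7.9 Mbps
File size in Mb = 711 * 8 = 5688 Mb
Time = 5688 / 7.9
Time = 720 seconds


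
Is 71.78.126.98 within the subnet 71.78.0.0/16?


Subnet network: 71.78.0.0
Test IP AND mask: 71.78.0.0
Yes, 71.78.126.98 is in 71.78.0.0/16


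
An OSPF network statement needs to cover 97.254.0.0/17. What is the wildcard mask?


Subnet mask: 255.255.128.0
Wildcard = 255.255.255.255 - subnet mask
255 - 255 = 0
255 - 255 = 0
255 - 128 = 127
255 - 0 = 255
Wildcard: 0.0.127.255


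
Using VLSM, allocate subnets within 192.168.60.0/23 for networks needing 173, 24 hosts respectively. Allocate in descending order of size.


173 hosts -> /24 (254 usable): 192.168.60.0/24
24 hosts -> /27 (30 usable): 192.168.61.0/27
Allocation: 192.168.60.0/24 (173 hosts, 254 usable); 192.168.61.0/27 (24 hosts, 30 usable)


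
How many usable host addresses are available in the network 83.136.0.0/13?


Host bits = 32 - 13 = 19
Total addresses = 2^19 = 524288
Usable = total - 2 (network and broadcast)
Usable hosts: 524286


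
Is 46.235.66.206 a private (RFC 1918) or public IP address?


RFC 1918 private ranges:
  10.0.0.0/8 (10.0.0.0 - 10.255.255.255)
  172.16.0.0/12 (172.16.0.0 - 172.31.255.255)
  192.168.0.0/16 (192.168.0.0 - 192.168.255.255)
Public (not in any RFC 1918 range)


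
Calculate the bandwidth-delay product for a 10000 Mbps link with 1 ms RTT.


BDP = bandwidth * RTT
= 10000 Mbps * 1 ms
= 10000 * 1e6 * 1 / 1000 bits
= 10000000 bits
= 1250000 bytes
= 1220.7031 KB
BDP = 10000000 bits (1250000 bytes)


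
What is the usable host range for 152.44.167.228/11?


Network: 152.32.0.0
Broadcast: 152.63.255.255
First usable = network + 1
Last usable = broadcast - 1
Range: 152.32.0.1 to 152.63.255.254


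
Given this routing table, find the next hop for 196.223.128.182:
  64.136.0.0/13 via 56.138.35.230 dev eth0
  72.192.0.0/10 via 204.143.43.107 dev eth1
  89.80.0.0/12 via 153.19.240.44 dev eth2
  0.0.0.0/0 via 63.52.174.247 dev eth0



Longest prefix match for 196.223.128.182:
  /13 64.136.0.0: no
  /10 72.192.0.0: no
  /12 89.80.0.0: no
  /0 0.0.0.0: MATCH
Selected: next-hop 63.52.174.247 via eth0 (matched /0)


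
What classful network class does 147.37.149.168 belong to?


First octet: 147
Binary: 10010011
10xxxxxx -> Class B (128-191)
Class B, default mask 255.255.0.0 (/16)


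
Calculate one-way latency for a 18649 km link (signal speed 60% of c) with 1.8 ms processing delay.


Speed = 0.6 * 3e5 km/s = 180000 km/s
Propagation delay = 18649 / 180000 = 0.1036 s = 103.6056 ms
Processing delay = 1.8 ms
Total one-way latency = 105.4056 ms


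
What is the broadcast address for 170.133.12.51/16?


Network: 170.133.0.0/16
Host bits = 16
Set all host bits to 1:
Broadcast: 170.133.255.255


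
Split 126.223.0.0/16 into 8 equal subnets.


New prefix = 16 + 3 = 19
Each subnet has 8192 addresses
  126.223.0.0/19
  126.223.32.0/19
  126.223.64.0/19
  126.223.96.0/19
  126.223.128.0/19
  126.223.160.0/19
  126.223.192.0/19
  126.223.224.0/19
Subnets: 126.223.0.0/19, 126.223.32.0/19, 126.223.64.0/19, 126.223.96.0/19, 126.223.128.0/19, 126.223.160.0/19, 126.223.192.0/19, 126.223.224.0/19


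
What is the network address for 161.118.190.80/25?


IP:   10100001.01110110.10111110.01010000
Mask: 11111111.11111111.11111111.10000000
AND operation:
Net:  10100001.01110110.10111110.00000000
Network: 161.118.190.0/25


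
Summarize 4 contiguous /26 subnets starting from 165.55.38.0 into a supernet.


Original prefix: /26
Number of subnets: 4 = 2^2
New prefix = 26 - 2 = 24
Supernet: 165.55.38.0/24


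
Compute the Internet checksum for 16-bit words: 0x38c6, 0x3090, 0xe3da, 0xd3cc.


Sum all words (with carry folding):
+ 0x38c6 = 0x38c6
+ 0x3090 = 0x6956
+ 0xe3da = 0x4d31
+ 0xd3cc = 0x20fe
One's complement: ~0x20fe
Checksum = 0xdf01


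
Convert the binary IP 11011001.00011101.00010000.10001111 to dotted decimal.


11011001 = 217
00011101 = 29
00010000 = 16
10001111 = 143
IP: 217.29.16.143


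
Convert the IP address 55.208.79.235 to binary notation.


55 = 00110111
208 = 11010000
79 = 01001111
235 = 11101011
Binary: 00110111.11010000.01001111.11101011


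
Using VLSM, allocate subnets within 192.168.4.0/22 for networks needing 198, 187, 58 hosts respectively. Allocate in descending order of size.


198 hosts -> /24 (254 usable): 192.168.4.0/24
187 hosts -> /24 (254 usable): 192.168.5.0/24
58 hosts -> /26 (62 usable): 192.168.6.0/26
Allocation: 192.168.4.0/24 (198 hosts, 254 usable); 192.168.5.0/24 (187 hosts, 254 usable); 192.168.6.0/26 (58 hosts, 62 usable)


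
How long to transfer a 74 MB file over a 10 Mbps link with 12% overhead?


Effective throughput = 10 * (1 - 12/100) = 8.8 Mbps
File size in Mb = 74 * 8 = 592 Mb
Time = 592 / 8.8
Time = 67.2727 seconds


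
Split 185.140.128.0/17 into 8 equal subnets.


New prefix = 17 + 3 = 20
Each subnet has 4096 addresses
  185.140.128.0/20
  185.140.144.0/20
  185.140.160.0/20
  185.140.176.0/20
  185.140.192.0/20
  185.140.208.0/20
  185.140.224.0/20
  185.140.240.0/20
Subnets: 185.140.128.0/20, 185.140.144.0/20, 185.140.160.0/20, 185.140.176.0/20, 185.140.192.0/20, 185.140.208.0/20, 185.140.224.0/20, 185.140.240.0/20


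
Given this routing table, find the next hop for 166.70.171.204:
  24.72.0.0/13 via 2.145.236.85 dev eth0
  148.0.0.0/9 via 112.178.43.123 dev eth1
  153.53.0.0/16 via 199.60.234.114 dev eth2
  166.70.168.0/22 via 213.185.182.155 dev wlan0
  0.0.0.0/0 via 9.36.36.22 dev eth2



Longest prefix match for 166.70.171.204:
  /13 24.72.0.0: no
  /9 148.0.0.0: no
  /16 153.53.0.0: no
  /22 166.70.168.0: MATCH
  /0 0.0.0.0: MATCH
Selected: next-hop 213.185.182.155 via wlan0 (matched /22)


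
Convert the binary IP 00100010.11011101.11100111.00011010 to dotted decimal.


00100010 = 34
11011101 = 221
11100111 = 231
00011010 = 26
IP: 34.221.231.26


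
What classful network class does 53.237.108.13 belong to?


First octet: 53
Binary: 00110101
0xxxxxxx -> Class A (1-126)
Class A, default mask 255.0.0.0 (/8)


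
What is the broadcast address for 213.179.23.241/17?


Network: 213.179.0.0/17
Host bits = 15
Set all host bits to 1:
Broadcast: 213.179.127.255


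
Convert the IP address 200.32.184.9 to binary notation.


200 = 11001000
32 = 00100000
184 = 10111000
9 = 00001001
Binary: 11001000.00100000.10111000.00001001


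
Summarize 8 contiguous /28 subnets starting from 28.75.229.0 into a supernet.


Original prefix: /28
Number of subnets: 8 = 2^3
New prefix = 28 - 3 = 25
Supernet: 28.75.229.0/25


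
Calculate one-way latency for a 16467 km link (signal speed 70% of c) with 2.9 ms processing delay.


Speed = 0.7 * 3e5 km/s = 210000 km/s
Propagation delay = 16467 / 210000 = 0.0784 s = 78.4143 ms
Processing delay = 2.9 ms
Total one-way latency = 81.3143 ms


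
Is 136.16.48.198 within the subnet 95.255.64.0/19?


Subnet network: 95.255.64.0
Test IP AND mask: 136.16.32.0
No, 136.16.48.198 is not in 95.255.64.0/19


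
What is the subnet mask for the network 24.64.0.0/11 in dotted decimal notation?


/11 means 11 network bits, 21 host bits
Binary: 11111111111000000000000000000000
Mask: 255.224.0.0


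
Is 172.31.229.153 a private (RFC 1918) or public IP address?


RFC 1918 private ranges:
  10.0.0.0/8 (10.0.0.0 - 10.255.255.255)
  172.16.0.0/12 (172.16.0.0 - 172.31.255.255)
  192.168.0.0/16 (192.168.0.0 - 192.168.255.255)
Private (in 172.16.0.0/12)


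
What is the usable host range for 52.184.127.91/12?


Network: 52.176.0.0
Broadcast: 52.191.255.255
First usable = network + 1
Last usable = broadcast - 1
Range: 52.176.0.1 to 52.191.255.254


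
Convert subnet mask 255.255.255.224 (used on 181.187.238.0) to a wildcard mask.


Subnet mask: 255.255.255.224
Wildcard = 255.255.255.255 - subnet mask
255 - 255 = 0
255 - 255 = 0
255 - 255 = 0
255 - 224 = 31
Wildcard: 0.0.0.31


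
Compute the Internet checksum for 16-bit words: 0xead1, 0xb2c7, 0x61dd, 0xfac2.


Sum all words (with carry folding):
+ 0xead1 = 0xead1
+ 0xb2c7 = 0x9d99
+ 0x61dd = 0xff76
+ 0xfac2 = 0xfa39
One's complement: ~0xfa39
Checksum = 0x05c6


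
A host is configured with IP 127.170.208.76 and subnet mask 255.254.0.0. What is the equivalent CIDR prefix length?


Binary: 11111111.11111110.00000000.00000000
Count leading 1s
Prefix: /15


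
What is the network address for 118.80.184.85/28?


IP:   01110110.01010000.10111000.01010101
Mask: 11111111.11111111.11111111.11110000
AND operation:
Net:  01110110.01010000.10111000.01010000
Network: 118.80.184.80/28


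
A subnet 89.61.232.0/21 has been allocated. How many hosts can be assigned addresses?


Host bits = 32 - 21 = 11
Total addresses = 2^11 = 2048
Usable = total - 2 (network and broadcast)
Usable hosts: 2046


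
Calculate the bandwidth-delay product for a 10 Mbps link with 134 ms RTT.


BDP = bandwidth * RTT
= 10 Mbps * 134 ms
= 10 * 1e6 * 134 / 1000 bits
= 1340000 bits
= 167500 bytes
= 163.5742 KB
BDP = 1340000 bits (167500 bytes)


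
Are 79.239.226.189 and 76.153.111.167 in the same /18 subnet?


Mask: 255.255.192.0
79.239.226.189 AND mask = 79.239.192.0
76.153.111.167 AND mask = 76.153.64.0
No, different subnets (79.239.192.0 vs 76.153.64.0)


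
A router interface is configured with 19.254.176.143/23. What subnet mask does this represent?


/23 means 23 network bits, 9 host bits
Binary: 11111111111111111111111000000000
Mask: 255.255.254.0


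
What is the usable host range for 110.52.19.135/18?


Network: 110.52.0.0
Broadcast: 110.52.63.255
First usable = network + 1
Last usable = broadcast - 1
Range: 110.52.0.1 to 110.52.63.254


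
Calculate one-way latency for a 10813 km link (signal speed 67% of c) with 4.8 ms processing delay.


Speed = 0.67 * 3e5 km/s = 201000 km/s
Propagation delay = 10813 / 201000 = 0.0538 s = 53.796 ms
Processing delay = 4.8 ms
Total one-way latency = 58.596 ms


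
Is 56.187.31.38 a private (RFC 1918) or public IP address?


RFC 1918 private ranges:
  10.0.0.0/8 (10.0.0.0 - 10.255.255.255)
  172.16.0.0/12 (172.16.0.0 - 172.31.255.255)
  192.168.0.0/16 (192.168.0.0 - 192.168.255.255)
Public (not in any RFC 1918 range)


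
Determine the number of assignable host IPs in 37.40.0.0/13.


Host bits = 32 - 13 = 19
Total addresses = 2^19 = 524288
Usable = total - 2 (network and broadcast)
Usable hosts: 524286


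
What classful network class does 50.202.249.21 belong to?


First octet: 50
Binary: 00110010
0xxxxxxx -> Class A (1-126)
Class A, default mask 255.0.0.0 (/8)


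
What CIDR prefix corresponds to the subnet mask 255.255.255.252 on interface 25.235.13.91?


Binary: 11111111.11111111.11111111.11111100
Count leading 1s
Prefix: /30


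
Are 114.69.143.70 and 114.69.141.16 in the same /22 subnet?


Mask: 255.255.252.0
114.69.143.70 AND mask = 114.69.140.0
114.69.141.16 AND mask = 114.69.140.0
Yes, same subnet (114.69.140.0)


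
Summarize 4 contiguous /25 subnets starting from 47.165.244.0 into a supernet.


Original prefix: /25
Number of subnets: 4 = 2^2
New prefix = 25 - 2 = 23
Supernet: 47.165.244.0/23


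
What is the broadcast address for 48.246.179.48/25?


Network: 48.246.179.0/25
Host bits = 7
Set all host bits to 1:
Broadcast: 48.246.179.127


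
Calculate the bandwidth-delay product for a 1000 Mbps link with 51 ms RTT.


BDP = bandwidth * RTT
= 1000 Mbps * 51 ms
= 1000 * 1e6 * 51 / 1000 bits
= 51000000 bits
= 6375000 bytes
= 6225.5859 KB
BDP = 51000000 bits (6375000 bytes)


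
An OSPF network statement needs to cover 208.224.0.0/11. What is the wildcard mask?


Subnet mask: 255.224.0.0
Wildcard = 255.255.255.255 - subnet mask
255 - 255 = 0
255 - 224 = 31
255 - 0 = 255
255 - 0 = 255
Wildcard: 0.31.255.255


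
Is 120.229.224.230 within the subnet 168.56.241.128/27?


Subnet network: 168.56.241.128
Test IP AND mask: 120.229.224.224
No, 120.229.224.230 is not in 168.56.241.128/27


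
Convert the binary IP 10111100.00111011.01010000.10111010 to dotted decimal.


10111100 = 188
00111011 = 59
01010000 = 80
10111010 = 186
IP: 188.59.80.186


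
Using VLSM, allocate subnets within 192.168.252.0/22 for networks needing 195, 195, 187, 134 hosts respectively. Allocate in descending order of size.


195 hosts -> /24 (254 usable): 192.168.252.0/24
195 hosts -> /24 (254 usable): 192.168.253.0/24
187 hosts -> /24 (254 usable): 192.168.254.0/24
134 hosts -> /24 (254 usable): 192.168.255.0/24
Allocation: 192.168.252.0/24 (195 hosts, 254 usable); 192.168.253.0/24 (195 hosts, 254 usable); 192.168.254.0/24 (187 hosts, 254 usable); 192.168.255.0/24 (134 hosts, 254 usable)


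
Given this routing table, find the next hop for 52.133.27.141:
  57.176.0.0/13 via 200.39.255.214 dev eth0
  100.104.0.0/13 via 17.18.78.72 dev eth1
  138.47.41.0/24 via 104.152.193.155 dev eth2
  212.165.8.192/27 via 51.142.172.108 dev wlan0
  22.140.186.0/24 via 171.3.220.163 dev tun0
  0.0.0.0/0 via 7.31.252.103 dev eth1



Longest prefix match for 52.133.27.141:
  /13 57.176.0.0: no
  /13 100.104.0.0: no
  /24 138.47.41.0: no
  /27 212.165.8.192: no
  /24 22.140.186.0: no
  /0 0.0.0.0: MATCH
Selected: next-hop 7.31.252.103 via eth1 (matched /0)


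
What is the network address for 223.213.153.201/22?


IP:   11011111.11010101.10011001.11001001
Mask: 11111111.11111111.11111100.00000000
AND operation:
Net:  11011111.11010101.10011000.00000000
Network: 223.213.152.0/22


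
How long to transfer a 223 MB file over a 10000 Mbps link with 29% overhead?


Effective throughput = 10000 * (1 - 29/100) = 7100 Mbps
File size in Mb = 223 * 8 = 1784 Mb
Time = 1784 / 7100
Time = 0.2513 seconds


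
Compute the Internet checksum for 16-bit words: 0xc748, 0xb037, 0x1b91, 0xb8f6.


Sum all words (with carry folding):
+ 0xc748 = 0xc748
+ 0xb037 = 0x7780
+ 0x1b91 = 0x9311
+ 0xb8f6 = 0x4c08
One's complement: ~0x4c08
Checksum = 0xb3f7


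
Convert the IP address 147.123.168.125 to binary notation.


147 = 10010011
123 = 01111011
168 = 10101000
125 = 01111101
Binary: 10010011.01111011.10101000.01111101


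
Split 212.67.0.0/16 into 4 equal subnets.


New prefix = 16 + 2 = 18
Each subnet has 16384 addresses
  212.67.0.0/18
  212.67.64.0/18
  212.67.128.0/18
  212.67.192.0/18
Subnets: 212.67.0.0/18, 212.67.64.0/18, 212.67.128.0/18, 212.67.192.0/18


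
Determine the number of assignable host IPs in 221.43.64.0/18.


Host bits = 32 - 18 = 14
Total addresses = 2^14 = 16384
Usable = total - 2 (network and broadcast)
Usable hosts: 16382


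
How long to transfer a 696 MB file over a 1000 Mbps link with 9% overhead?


Effective throughput = 1000 * (1 - 9/100) = 910 Mbps
File size in Mb = 696 * 8 = 5568 Mb
Time = 5568 / 910
Time = 6.1187 seconds


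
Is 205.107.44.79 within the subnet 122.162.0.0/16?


Subnet network: 122.162.0.0
Test IP AND mask: 205.107.0.0
No, 205.107.44.79 is not in 122.162.0.0/16


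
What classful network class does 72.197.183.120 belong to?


First octet: 72
Binary: 01001000
0xxxxxxx -> Class A (1-126)
Class A, default mask 255.0.0.0 (/8)


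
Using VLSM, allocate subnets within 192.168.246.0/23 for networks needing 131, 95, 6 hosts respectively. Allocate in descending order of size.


131 hosts -> /24 (254 usable): 192.168.246.0/24
95 hosts -> /25 (126 usable): 192.168.247.0/25
6 hosts -> /29 (6 usable): 192.168.247.128/29
Allocation: 192.168.246.0/24 (131 hosts, 254 usable); 192.168.247.0/25 (95 hosts, 126 usable); 192.168.247.128/29 (6 hosts, 6 usable)


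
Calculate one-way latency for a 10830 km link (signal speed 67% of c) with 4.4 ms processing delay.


Speed = 0.67 * 3e5 km/s = 201000 km/s
Propagation delay = 10830 / 201000 = 0.0539 s = 53.8806 ms
Processing delay = 4.4 ms
Total one-way latency = 58.2806 ms


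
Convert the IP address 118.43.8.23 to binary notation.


118 = 01110110
43 = 00101011
8 = 00001000
23 = 00010111
Binary: 01110110.00101011.00001000.00010111


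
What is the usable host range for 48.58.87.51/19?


Network: 48.58.64.0
Broadcast: 48.58.95.255
First usable = network + 1
Last usable = broadcast - 1
Range: 48.58.64.1 to 48.58.95.254


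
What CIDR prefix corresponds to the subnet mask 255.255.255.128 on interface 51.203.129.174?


Binary: 11111111.11111111.11111111.10000000
Count leading 1s
Prefix: /25


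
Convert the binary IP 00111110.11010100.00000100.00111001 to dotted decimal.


00111110 = 62
11010100 = 212
00000100 = 4
00111001 = 57
IP: 62.212.4.57


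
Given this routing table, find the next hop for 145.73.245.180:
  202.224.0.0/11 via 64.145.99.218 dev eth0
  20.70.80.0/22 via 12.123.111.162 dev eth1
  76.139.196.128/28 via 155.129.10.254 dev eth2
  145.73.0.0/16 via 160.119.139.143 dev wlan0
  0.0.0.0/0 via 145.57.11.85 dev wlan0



Longest prefix match for 145.73.245.180:
  /11 202.224.0.0: no
  /22 20.70.80.0: no
  /28 76.139.196.128: no
  /16 145.73.0.0: MATCH
  /0 0.0.0.0: MATCH
Selected: next-hop 160.119.139.143 via wlan0 (matched /16)


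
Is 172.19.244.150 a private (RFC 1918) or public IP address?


RFC 1918 private ranges:
  10.0.0.0/8 (10.0.0.0 - 10.255.255.255)
  172.16.0.0/12 (172.16.0.0 - 172.31.255.255)
  192.168.0.0/16 (192.168.0.0 - 192.168.255.255)
Private (in 172.16.0.0/12)


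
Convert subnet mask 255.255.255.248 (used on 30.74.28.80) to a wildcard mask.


Subnet mask: 255.255.255.248
Wildcard = 255.255.255.255 - subnet mask
255 - 255 = 0
255 - 255 = 0
255 - 255 = 0
255 - 248 = 7
Wildcard: 0.0.0.7


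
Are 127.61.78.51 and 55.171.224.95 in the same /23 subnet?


Mask: 255.255.254.0
127.61.78.51 AND mask = 127.61.78.0
55.171.224.95 AND mask = 55.171.224.0
No, different subnets (127.61.78.0 vs 55.171.224.0)


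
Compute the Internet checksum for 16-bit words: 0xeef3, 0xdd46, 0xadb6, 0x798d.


Sum all words (with carry folding):
+ 0xeef3 = 0xeef3
+ 0xdd46 = 0xcc3a
+ 0xadb6 = 0x79f1
+ 0x798d = 0xf37e
One's complement: ~0xf37e
Checksum = 0x0c81


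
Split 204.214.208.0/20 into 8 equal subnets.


New prefix = 20 + 3 = 23
Each subnet has 512 addresses
  204.214.208.0/23
  204.214.210.0/23
  204.214.212.0/23
  204.214.214.0/23
  204.214.216.0/23
  204.214.218.0/23
  204.214.220.0/23
  204.214.222.0/23
Subnets: 204.214.208.0/23, 204.214.210.0/23, 204.214.212.0/23, 204.214.214.0/23, 204.214.216.0/23, 204.214.218.0/23, 204.214.220.0/23, 204.214.222.0/23


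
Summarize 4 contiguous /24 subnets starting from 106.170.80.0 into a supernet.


Original prefix: /24
Number of subnets: 4 = 2^2
New prefix = 24 - 2 = 22
Supernet: 106.170.80.0/22


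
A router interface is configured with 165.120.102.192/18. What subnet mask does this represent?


/18 means 18 network bits, 14 host bits
Binary: 11111111111111111100000000000000
Mask: 255.255.192.0
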